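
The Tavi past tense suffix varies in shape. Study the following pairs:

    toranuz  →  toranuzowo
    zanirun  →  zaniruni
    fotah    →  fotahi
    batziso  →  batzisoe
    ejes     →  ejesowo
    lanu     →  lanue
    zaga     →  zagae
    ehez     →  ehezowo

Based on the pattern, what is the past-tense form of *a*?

The pattern is sibilance of the final sound: -owo when the stem ends in a sibilant (*toranuz*, *ejes*, *ehez*); -i when the stem ends in a non-sibilant consonant (*zanirun*, *fotah*); -e when the stem ends in a vowel (*batziso*, *lanu*, *zaga*).
*a* — final sound /a/ (a vowel) → -e → *ae*.

ae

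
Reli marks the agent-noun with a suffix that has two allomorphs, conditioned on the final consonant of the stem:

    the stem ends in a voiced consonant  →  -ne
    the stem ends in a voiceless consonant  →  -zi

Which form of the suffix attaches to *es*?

-zi

The final consonant of *es* is /s/, which is voiceless, so the suffix is -zi.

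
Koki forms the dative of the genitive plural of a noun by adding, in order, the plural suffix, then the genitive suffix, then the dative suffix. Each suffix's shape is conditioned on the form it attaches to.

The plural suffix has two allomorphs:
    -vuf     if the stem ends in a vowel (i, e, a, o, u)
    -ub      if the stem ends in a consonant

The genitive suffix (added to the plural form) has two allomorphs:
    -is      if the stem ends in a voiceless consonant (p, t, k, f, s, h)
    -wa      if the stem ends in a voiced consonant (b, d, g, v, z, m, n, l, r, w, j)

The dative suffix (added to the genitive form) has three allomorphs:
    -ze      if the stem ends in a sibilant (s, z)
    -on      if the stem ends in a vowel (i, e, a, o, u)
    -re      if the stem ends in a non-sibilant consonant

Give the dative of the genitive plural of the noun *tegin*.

The final sound of *tegin* is /n/, which is a consonant, so the plural suffix is -ub, giving *teginub*.
Since the final consonant of the plural form *teginub* is /b/ (voiced), it takes -wa, giving *teginubwa*.
The final sound of the genitive form *teginubwa* is /a/, which is a vowel, so the dative suffix is -on, giving *teginubwaon*.

teginubwaon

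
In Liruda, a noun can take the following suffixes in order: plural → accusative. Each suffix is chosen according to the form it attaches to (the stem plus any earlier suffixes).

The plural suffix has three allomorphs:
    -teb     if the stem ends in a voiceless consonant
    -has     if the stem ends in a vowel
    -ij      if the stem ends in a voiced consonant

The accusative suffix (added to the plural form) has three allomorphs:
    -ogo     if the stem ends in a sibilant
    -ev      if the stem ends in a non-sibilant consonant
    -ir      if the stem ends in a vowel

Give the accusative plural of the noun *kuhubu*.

*kuhubu*: final sound = /u/, a vowel → -has → *kuhubuhas*.
The plural form *kuhubuhas*: final sound = /s/, a sibilant → -ogo → *kuhubuhasogo*.

kuhubuhasogo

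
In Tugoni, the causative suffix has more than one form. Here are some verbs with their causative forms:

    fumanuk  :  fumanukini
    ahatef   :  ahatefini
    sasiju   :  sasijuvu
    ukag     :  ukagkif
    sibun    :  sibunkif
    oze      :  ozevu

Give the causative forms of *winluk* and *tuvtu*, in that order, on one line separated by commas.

winlukini, tuvtuvu

The suffix is conditioned by the final sound: -ini when the stem ends in a voiceless consonant (*fumanuk*, *ahatef*); -kif when the stem ends in a voiced consonant (*ukag*, *sibun*); -vu when the stem ends in a vowel (*sasiju*, *oze*).
The final sound of *winluk* is /k/, which is a voiceless consonant, so the suffix is -ini, giving *winlukini*.
Since the final sound of *tuvtu* is /u/ (a vowel), it takes -vu, giving *tuvtuvu*.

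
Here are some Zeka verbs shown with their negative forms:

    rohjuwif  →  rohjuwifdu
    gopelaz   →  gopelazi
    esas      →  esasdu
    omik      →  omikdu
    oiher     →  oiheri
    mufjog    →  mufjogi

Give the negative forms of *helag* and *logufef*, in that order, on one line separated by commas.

Looking at the final consonant of each stem: -du when the stem ends in a voiceless consonant (*rohjuwif*, *esas*, *omik*); -i when the stem ends in a voiced consonant (*gopelaz*, *oiher*, *mufjog*).
Since the final consonant of *helag* is /g/ (voiced), it takes -i, giving *helagi*.
The final consonant of *logufef* is /f/, which is voiceless, so the suffix is -du, giving *logufefdu*.

helagi, logufefdu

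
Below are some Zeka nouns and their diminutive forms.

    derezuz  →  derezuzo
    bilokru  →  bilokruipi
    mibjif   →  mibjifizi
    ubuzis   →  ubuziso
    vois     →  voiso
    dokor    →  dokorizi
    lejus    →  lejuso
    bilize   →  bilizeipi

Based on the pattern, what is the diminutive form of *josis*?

The pattern is sibilance of the final sound: -o when the stem ends in a sibilant (*derezuz*, *ubuzis*, *vois*, *lejus*); -izi when the stem ends in a non-sibilant consonant (*mibjif*, *dokor*); -ipi when the stem ends in a vowel (*bilokru*, *bilize*).
The final sound of *josis* is /s/, which is a sibilant, so the suffix is -o, giving *josiso*.

josiso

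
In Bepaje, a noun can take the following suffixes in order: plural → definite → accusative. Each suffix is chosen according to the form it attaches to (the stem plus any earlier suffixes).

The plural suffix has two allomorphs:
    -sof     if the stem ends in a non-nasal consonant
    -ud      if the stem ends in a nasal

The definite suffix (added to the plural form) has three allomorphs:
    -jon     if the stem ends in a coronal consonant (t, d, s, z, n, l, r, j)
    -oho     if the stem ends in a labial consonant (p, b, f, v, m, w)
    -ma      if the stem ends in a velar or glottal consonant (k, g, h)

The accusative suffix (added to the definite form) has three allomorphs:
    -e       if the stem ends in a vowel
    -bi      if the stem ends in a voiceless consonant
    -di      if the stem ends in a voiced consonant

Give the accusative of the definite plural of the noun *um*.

umudjondi

Since the final consonant of *um* is /m/ (a nasal), it takes -ud, giving *umud*.
Since the final consonant of the plural form *umud* is /d/ (coronal), it takes -jon, giving *umudjon*.
Since the final sound of the definite form *umudjon* is /n/ (a voiced consonant), it takes -di, giving *umudjondi*.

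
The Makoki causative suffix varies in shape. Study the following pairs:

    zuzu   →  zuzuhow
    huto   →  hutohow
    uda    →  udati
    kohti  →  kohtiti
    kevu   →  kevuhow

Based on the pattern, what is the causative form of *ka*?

The pattern is rounding harmony: -how when the last vowel of the stem is a rounded vowel (*zuzu*, *huto*, *kevu*); -ti when the last vowel of the stem is an unrounded vowel (*uda*, *kohti*).
*ka* — last vowel /a/ (an unrounded vowel) → -ti → *kati*.

kati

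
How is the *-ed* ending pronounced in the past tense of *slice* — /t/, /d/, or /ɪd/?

/t/

The stem *slice* ends in a voiceless consonant other than /t/.
The -ed suffix is realized as /ɪd/ after /t, d/; as /t/ after other voiceless consonants; and as /d/ after other voiced sounds.
So -ed on *slice* is pronounced /t/.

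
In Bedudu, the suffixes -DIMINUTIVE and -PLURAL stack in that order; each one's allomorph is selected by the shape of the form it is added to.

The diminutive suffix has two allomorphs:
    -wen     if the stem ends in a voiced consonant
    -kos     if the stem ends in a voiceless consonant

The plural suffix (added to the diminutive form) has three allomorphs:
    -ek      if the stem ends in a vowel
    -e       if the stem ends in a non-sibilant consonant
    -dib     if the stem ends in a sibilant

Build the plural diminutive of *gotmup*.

gotmupkosdib

*gotmup* — final consonant /p/ (voiceless) → -kos → *gotmupkos*.
Since the final sound of the diminutive form *gotmupkos* is /s/ (a sibilant), it takes -dib, giving *gotmupkosdib*.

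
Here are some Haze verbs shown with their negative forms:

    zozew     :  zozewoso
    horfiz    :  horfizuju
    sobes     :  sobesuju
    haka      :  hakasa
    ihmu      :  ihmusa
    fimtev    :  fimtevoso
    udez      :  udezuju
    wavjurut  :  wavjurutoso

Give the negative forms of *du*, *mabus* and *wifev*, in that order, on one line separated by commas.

Looking at the final sound of each stem: -uju when the stem ends in a sibilant (*horfiz*, *sobes*, *udez*); -oso when the stem ends in a non-sibilant consonant (*zozew*, *fimtev*, *wavjurut*); -sa when the stem ends in a vowel (*haka*, *ihmu*).
*du*: final sound = /u/, a vowel → -sa → *dusa*.
*mabus*: final sound = /s/, a sibilant → -uju → *mabusuju*.
The final sound of *wifev* is /v/, which is a non-sibilant consonant, so the suffix is -oso, giving *wifevoso*.

dusa, mabusuju, wifevoso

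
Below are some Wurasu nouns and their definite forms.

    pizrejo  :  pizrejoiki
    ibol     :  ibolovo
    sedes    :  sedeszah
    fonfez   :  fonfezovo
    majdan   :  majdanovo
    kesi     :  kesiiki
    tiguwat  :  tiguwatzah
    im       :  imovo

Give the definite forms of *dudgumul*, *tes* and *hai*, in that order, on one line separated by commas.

The alternation tracks the final sound of the stem — -zah when the stem ends in a voiceless consonant (*sedes*, *tiguwat*); -ovo when the stem ends in a voiced consonant (*ibol*, *fonfez*, *majdan*, *im*); -iki when the stem ends in a vowel (*pizrejo*, *kesi*).
*dudgumul* — final sound /l/ (a voiced consonant) → -ovo → *dudgumulovo*.
Since the final sound of *tes* is /s/ (a voiceless consonant), it takes -zah, giving *teszah*.
The final sound of *hai* is /i/, which is a vowel, so the suffix is -iki, giving *haiiki*.

dudgumulovo, teszah, haiiki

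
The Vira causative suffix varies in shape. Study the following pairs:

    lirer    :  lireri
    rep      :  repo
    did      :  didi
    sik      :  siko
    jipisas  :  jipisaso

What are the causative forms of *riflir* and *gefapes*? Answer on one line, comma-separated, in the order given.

The suffix is conditioned by the final consonant: -o when the stem ends in a voiceless consonant (*rep*, *sik*, *jipisas*); -i when the stem ends in a voiced consonant (*lirer*, *did*).
*riflir*: final consonant = /r/, voiced → -i → *rifliri*.
Since the final consonant of *gefapes* is /s/ (voiceless), it takes -o, giving *gefapeso*.

rifliri, gefapeso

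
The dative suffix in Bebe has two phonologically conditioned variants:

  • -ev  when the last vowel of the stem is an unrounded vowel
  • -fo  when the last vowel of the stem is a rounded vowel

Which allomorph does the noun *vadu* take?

-fo

*vadu* — last vowel /u/ (a rounded vowel) → -fo.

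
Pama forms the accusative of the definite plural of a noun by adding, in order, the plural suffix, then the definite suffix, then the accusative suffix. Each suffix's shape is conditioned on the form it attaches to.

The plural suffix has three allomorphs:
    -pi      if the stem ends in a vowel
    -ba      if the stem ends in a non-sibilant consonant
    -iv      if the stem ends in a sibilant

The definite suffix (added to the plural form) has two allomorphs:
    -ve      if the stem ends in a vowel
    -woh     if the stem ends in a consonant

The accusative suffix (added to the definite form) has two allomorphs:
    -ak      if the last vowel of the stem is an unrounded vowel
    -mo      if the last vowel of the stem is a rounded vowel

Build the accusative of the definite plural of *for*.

*for* — final sound /r/ (a non-sibilant consonant) → -ba → *forba*.
The plural form *forba*: final sound = /a/, a vowel → -ve → *forbave*.
The last vowel of the definite form *forbave* is /e/, which is an unrounded vowel, so the accusative suffix is -ak, giving *forbaveak*.

forbaveak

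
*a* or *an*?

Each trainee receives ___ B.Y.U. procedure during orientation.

a

The indefinite article is chosen by the initial *sound* of the following word, not its spelling.
The initialism *B.Y.U.* is read letter by letter; the first letter, B, is pronounced /biː/, which begins with a consonant sound.
So the article is *a*: Each trainee receives a B.Y.U. procedure during orientation.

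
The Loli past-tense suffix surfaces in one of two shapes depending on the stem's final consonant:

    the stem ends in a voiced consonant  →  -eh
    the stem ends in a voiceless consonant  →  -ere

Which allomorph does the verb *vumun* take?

The final consonant of *vumun* is /n/, which is voiced, so the suffix is -eh.

-eh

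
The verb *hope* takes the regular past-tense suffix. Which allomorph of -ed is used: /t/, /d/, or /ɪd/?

/t/

The stem *hope* ends in a voiceless consonant other than /t/.
The -ed suffix is realized as /ɪd/ after /t, d/; as /t/ after other voiceless consonants; and as /d/ after other voiced sounds.
So -ed on *hope* is pronounced /t/.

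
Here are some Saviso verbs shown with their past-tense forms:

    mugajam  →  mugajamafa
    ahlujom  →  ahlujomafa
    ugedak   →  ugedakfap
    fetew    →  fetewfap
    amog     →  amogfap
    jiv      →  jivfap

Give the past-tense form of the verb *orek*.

The alternation tracks the final consonant of the stem — -afa when the stem ends in a nasal (*mugajam*, *ahlujom*); -fap when the stem ends in a non-nasal consonant (*ugedak*, *fetew*, *amog*, *jiv*).
Since the final consonant of *orek* is /k/ (non-nasal), it takes -fap, giving *orekfap*.

orekfap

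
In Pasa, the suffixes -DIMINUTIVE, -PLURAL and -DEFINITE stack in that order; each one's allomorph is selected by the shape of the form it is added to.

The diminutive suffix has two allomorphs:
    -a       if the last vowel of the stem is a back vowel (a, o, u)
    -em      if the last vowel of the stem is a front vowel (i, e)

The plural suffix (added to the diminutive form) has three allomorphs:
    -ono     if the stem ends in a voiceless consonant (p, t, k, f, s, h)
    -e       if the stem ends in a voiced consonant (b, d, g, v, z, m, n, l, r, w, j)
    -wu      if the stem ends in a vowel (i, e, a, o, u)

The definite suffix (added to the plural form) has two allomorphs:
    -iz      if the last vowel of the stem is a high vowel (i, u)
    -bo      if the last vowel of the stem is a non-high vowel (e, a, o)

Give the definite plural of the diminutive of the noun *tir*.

tiremebo

*tir* — last vowel /i/ (a front vowel) → -em → *tirem*.
The diminutive form *tirem* — final sound /m/ (a voiced consonant) → -e → *tireme*.
The last vowel of the plural form *tireme* is /e/, which is a non-high vowel, so the definite suffix is -bo, giving *tiremebo*.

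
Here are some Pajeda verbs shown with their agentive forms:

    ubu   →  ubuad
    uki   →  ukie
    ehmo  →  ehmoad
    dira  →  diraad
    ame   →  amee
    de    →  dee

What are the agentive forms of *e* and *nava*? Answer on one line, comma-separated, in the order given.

The suffix is conditioned by the last vowel: -e when the last vowel of the stem is a front vowel (*uki*, *ame*, *de*); -ad when the last vowel of the stem is a back vowel (*ubu*, *ehmo*, *dira*).
The last vowel of *e* is /e/, which is a front vowel, so the suffix is -e, giving *ee*.
*nava* — last vowel /a/ (a back vowel) → -ad → *navaad*.

ee, navaad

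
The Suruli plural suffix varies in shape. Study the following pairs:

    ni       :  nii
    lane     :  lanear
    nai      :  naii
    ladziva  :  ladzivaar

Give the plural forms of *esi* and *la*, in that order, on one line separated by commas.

The suffix is conditioned by the last vowel: -i when the last vowel of the stem is a high vowel (*ni*, *nai*); -ar when the last vowel of the stem is a non-high vowel (*lane*, *ladziva*).
*esi*: last vowel = /i/, a high vowel → -i → *esii*.
Since the last vowel of *la* is /a/ (a non-high vowel), it takes -ar, giving *laar*.

esii, laar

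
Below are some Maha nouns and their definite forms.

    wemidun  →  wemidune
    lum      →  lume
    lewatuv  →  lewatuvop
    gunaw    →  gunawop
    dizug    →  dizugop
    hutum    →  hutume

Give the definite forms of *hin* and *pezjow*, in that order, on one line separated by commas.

Looking at the final consonant of each stem: -e when the stem ends in a nasal (*wemidun*, *lum*, *hutum*); -op when the stem ends in a non-nasal consonant (*lewatuv*, *gunaw*, *dizug*).
The final consonant of *hin* is /n/, which is a nasal, so the suffix is -e, giving *hine*.
Since the final consonant of *pezjow* is /w/ (non-nasal), it takes -op, giving *pezjowop*.

hine, pezjowop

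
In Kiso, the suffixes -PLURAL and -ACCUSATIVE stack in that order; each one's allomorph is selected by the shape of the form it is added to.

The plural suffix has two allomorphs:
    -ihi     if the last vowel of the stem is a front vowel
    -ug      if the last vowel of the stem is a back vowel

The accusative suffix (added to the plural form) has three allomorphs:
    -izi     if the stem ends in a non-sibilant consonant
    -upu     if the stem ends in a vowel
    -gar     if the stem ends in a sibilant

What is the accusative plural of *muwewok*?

muwewokugizi

Since the last vowel of *muwewok* is /o/ (a back vowel), it takes -ug, giving *muwewokug*.
Since the final sound of the plural form *muwewokug* is /g/ (a non-sibilant consonant), it takes -izi, giving *muwewokugizi*.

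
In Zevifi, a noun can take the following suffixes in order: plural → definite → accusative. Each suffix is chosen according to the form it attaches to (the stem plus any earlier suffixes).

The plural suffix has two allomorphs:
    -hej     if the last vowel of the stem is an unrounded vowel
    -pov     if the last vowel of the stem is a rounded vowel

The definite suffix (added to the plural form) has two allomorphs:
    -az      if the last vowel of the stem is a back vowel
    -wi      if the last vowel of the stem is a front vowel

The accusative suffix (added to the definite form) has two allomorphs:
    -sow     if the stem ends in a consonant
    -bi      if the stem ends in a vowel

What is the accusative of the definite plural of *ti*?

tihejwibi

*ti*: last vowel = /i/, an unrounded vowel → -hej → *tihej*.
The plural form *tihej* — last vowel /e/ (a front vowel) → -wi → *tihejwi*.
Since the final sound of the definite form *tihejwi* is /i/ (a vowel), it takes -bi, giving *tihejwibi*.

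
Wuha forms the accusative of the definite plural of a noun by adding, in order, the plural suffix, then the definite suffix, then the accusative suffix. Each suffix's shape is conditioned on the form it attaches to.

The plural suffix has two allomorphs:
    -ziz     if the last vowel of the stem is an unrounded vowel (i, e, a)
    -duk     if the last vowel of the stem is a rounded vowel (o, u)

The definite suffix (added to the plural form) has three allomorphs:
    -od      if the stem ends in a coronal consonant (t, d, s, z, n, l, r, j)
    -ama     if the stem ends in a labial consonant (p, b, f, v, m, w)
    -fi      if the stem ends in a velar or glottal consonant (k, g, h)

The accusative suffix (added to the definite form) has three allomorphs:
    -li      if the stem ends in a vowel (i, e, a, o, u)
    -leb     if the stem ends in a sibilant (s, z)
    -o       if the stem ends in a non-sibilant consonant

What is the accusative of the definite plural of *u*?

udukfili

Since the last vowel of *u* is /u/ (a rounded vowel), it takes -duk, giving *uduk*.
The plural form *uduk*: final consonant = /k/, velar/glottal → -fi → *udukfi*.
Since the final sound of the definite form *udukfi* is /i/ (a vowel), it takes -li, giving *udukfili*.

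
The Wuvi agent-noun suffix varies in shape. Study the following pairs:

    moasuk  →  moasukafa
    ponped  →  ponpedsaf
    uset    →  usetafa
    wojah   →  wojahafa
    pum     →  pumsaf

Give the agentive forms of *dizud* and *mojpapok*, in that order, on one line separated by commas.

dizudsaf, mojpapokafa

The suffix is conditioned by the final consonant: -afa when the stem ends in a voiceless consonant (*moasuk*, *uset*, *wojah*); -saf when the stem ends in a voiced consonant (*ponped*, *pum*).
*dizud* — final consonant /d/ (voiced) → -saf → *dizudsaf*.
Since the final consonant of *mojpapok* is /k/ (voiceless), it takes -afa, giving *mojpapokafa*.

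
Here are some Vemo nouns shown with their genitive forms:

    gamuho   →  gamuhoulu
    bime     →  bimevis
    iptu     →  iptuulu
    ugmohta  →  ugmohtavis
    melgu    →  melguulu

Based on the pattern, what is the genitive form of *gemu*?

gemuulu

The suffix is conditioned by the last vowel: -ulu when the last vowel of the stem is a rounded vowel (*gamuho*, *iptu*, *melgu*); -vis when the last vowel of the stem is an unrounded vowel (*bime*, *ugmohta*).
The last vowel of *gemu* is /u/, which is a rounded vowel, so the suffix is -ulu, giving *gemuulu*.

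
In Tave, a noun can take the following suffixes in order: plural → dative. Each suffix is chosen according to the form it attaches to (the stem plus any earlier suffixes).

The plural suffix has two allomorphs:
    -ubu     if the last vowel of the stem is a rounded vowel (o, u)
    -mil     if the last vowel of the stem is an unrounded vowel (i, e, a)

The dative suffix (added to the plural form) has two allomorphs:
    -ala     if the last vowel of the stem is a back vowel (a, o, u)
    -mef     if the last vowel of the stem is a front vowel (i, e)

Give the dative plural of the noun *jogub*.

*jogub* — last vowel /u/ (a rounded vowel) → -ubu → *jogububu*.
The plural form *jogububu* — last vowel /u/ (a back vowel) → -ala → *jogububuala*.

jogububuala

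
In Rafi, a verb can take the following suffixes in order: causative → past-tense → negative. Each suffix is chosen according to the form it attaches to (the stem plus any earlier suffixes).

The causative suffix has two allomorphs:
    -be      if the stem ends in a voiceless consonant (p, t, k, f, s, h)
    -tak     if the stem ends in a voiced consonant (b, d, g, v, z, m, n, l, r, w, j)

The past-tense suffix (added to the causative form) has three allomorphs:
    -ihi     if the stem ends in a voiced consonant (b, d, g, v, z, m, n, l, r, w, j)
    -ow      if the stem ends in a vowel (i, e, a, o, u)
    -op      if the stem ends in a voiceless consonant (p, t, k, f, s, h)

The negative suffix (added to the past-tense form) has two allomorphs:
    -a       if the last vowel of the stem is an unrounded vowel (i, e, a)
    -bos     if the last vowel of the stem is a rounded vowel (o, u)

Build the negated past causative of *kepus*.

Since the final consonant of *kepus* is /s/ (voiceless), it takes -be, giving *kepusbe*.
The causative form *kepusbe*: final sound = /e/, a vowel → -ow → *kepusbeow*.
The past-tense form *kepusbeow* — last vowel /o/ (a rounded vowel) → -bos → *kepusbeowbos*.

kepusbeowbos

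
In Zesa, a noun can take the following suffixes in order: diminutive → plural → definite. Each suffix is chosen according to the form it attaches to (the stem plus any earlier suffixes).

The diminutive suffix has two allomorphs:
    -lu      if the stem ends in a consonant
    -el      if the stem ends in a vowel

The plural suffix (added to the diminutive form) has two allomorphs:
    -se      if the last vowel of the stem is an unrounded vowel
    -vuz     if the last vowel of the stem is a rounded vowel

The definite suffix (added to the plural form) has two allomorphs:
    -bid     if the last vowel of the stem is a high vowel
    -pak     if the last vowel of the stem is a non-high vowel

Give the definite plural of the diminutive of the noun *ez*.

ezluvuzbid

The final sound of *ez* is /z/, which is a consonant, so the diminutive suffix is -lu, giving *ezlu*.
The last vowel of the diminutive form *ezlu* is /u/, which is a rounded vowel, so the plural suffix is -vuz, giving *ezluvuz*.
Since the last vowel of the plural form *ezluvuz* is /u/ (a high vowel), it takes -bid, giving *ezluvuzbid*.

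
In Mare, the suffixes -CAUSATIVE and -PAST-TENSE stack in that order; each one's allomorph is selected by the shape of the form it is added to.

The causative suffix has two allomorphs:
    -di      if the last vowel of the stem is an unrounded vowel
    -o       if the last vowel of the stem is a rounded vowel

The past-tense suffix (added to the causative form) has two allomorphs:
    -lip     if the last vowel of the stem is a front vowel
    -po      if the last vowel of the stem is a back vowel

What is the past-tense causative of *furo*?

*furo* — last vowel /o/ (a rounded vowel) → -o → *furoo*.
The causative form *furoo*: last vowel = /o/, a back vowel → -po → *furoopo*.

furoopo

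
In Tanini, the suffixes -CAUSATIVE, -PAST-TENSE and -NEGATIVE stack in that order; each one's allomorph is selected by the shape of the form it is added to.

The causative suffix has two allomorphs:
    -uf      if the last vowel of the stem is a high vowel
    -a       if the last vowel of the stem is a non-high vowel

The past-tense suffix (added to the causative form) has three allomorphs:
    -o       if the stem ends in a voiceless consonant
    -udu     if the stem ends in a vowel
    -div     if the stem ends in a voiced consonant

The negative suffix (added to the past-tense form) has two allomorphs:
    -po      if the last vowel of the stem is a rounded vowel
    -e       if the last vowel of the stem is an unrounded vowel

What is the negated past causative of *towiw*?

towiwufopo

The last vowel of *towiw* is /i/, which is a high vowel, so the causative suffix is -uf, giving *towiwuf*.
Since the final sound of the causative form *towiwuf* is /f/ (a voiceless consonant), it takes -o, giving *towiwufo*.
The last vowel of the past-tense form *towiwufo* is /o/, which is a rounded vowel, so the negative suffix is -po, giving *towiwufopo*.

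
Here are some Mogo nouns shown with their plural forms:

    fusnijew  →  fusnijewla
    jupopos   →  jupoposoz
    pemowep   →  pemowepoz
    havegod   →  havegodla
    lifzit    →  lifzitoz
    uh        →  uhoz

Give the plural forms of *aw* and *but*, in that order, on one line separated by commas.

The alternation tracks the final consonant of the stem — -oz when the stem ends in a voiceless consonant (*jupopos*, *pemowep*, *lifzit*, *uh*); -la when the stem ends in a voiced consonant (*fusnijew*, *havegod*).
The final consonant of *aw* is /w/, which is voiced, so the suffix is -la, giving *awla*.
*but*: final consonant = /t/, voiceless → -oz → *butoz*.

awla, butoz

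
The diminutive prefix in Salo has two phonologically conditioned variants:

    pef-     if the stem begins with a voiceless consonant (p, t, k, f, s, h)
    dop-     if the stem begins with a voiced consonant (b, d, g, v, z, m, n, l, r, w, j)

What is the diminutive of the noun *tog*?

peftog

*tog*: first consonant = /t/, voiceless → pef- → *peftog*.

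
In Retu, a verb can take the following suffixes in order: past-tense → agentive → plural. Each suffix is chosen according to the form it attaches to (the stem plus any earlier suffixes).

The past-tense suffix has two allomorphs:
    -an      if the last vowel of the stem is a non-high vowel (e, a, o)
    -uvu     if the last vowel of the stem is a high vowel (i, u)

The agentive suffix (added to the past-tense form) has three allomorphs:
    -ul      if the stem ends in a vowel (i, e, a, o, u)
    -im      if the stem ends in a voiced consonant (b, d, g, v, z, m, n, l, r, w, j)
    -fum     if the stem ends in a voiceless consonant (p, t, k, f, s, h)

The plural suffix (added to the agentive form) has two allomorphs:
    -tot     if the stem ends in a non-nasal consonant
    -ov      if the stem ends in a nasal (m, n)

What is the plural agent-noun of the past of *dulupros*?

duluprosanimov

*dulupros* — last vowel /o/ (a non-high vowel) → -an → *duluprosan*.
Since the final sound of the past-tense form *duluprosan* is /n/ (a voiced consonant), it takes -im, giving *duluprosanim*.
Since the final consonant of the agentive form *duluprosanim* is /m/ (a nasal), it takes -ov, giving *duluprosanimov*.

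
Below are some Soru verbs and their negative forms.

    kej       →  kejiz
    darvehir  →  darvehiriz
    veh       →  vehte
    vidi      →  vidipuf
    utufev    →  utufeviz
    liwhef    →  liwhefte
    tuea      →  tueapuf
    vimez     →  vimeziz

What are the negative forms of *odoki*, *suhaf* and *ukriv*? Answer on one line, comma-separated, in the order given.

Looking at the final sound of each stem: -te when the stem ends in a voiceless consonant (*veh*, *liwhef*); -iz when the stem ends in a voiced consonant (*kej*, *darvehir*, *utufev*, *vimez*); -puf when the stem ends in a vowel (*vidi*, *tuea*).
*odoki*: final sound = /i/, a vowel → -puf → *odokipuf*.
The final sound of *suhaf* is /f/, which is a voiceless consonant, so the suffix is -te, giving *suhafte*.
Since the final sound of *ukriv* is /v/ (a voiced consonant), it takes -iz, giving *ukriviz*.

odokipuf, suhafte, ukriviz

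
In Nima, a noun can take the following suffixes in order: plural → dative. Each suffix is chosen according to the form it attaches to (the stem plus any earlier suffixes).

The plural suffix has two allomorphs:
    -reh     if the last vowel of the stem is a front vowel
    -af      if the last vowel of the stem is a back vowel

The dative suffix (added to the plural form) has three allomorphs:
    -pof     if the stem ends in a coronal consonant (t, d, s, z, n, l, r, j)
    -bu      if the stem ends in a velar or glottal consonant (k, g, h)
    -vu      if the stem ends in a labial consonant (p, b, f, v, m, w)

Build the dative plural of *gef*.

gefrehbu

*gef*: last vowel = /e/, a front vowel → -reh → *gefreh*.
Since the final consonant of the plural form *gefreh* is /h/ (velar/glottal), it takes -bu, giving *gefrehbu*.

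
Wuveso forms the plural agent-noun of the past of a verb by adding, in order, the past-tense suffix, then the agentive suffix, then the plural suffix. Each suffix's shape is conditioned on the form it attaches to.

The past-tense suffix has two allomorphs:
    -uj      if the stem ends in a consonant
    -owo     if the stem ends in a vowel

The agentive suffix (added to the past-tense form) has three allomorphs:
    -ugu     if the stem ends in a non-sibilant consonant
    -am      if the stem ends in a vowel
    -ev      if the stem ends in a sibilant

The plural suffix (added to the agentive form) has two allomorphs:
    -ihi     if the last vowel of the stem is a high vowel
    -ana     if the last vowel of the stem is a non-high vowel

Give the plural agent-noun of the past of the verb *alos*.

The final sound of *alos* is /s/, which is a consonant, so the past-tense suffix is -uj, giving *alosuj*.
The past-tense form *alosuj* — final sound /j/ (a non-sibilant consonant) → -ugu → *alosujugu*.
The agentive form *alosujugu*: last vowel = /u/, a high vowel → -ihi → *alosujuguihi*.

alosujuguihi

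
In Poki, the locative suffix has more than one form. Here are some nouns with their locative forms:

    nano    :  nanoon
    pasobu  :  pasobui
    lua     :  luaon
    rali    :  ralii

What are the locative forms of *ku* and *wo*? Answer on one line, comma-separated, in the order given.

The pattern is height harmony: -i when the last vowel of the stem is a high vowel (*pasobu*, *rali*); -on when the last vowel of the stem is a non-high vowel (*nano*, *lua*).
Since the last vowel of *ku* is /u/ (a high vowel), it takes -i, giving *kui*.
The last vowel of *wo* is /o/, which is a non-high vowel, so the suffix is -on, giving *woon*.

kui, woon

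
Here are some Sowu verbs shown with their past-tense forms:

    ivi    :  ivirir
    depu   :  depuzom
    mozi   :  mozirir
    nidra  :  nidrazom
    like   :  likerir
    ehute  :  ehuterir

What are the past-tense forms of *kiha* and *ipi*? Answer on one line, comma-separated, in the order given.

kihazom, ipirir

The pattern is front/back vowel harmony: -rir when the last vowel of the stem is a front vowel (*ivi*, *mozi*, *like*, *ehute*); -zom when the last vowel of the stem is a back vowel (*depu*, *nidra*).
*kiha*: last vowel = /a/, a back vowel → -zom → *kihazom*.
The last vowel of *ipi* is /i/, which is a front vowel, so the suffix is -rir, giving *ipirir*.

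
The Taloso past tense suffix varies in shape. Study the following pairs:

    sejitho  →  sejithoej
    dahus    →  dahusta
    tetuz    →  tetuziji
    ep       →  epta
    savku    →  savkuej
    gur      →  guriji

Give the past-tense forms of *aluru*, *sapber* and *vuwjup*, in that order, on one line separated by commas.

The pattern is voicing of the final sound: -ta when the stem ends in a voiceless consonant (*dahus*, *ep*); -iji when the stem ends in a voiced consonant (*tetuz*, *gur*); -ej when the stem ends in a vowel (*sejitho*, *savku*).
Since the final sound of *aluru* is /u/ (a vowel), it takes -ej, giving *aluruej*.
Since the final sound of *sapber* is /r/ (a voiced consonant), it takes -iji, giving *sapberiji*.
*vuwjup*: final sound = /p/, a voiceless consonant → -ta → *vuwjupta*.

aluruej, sapberiji, vuwjupta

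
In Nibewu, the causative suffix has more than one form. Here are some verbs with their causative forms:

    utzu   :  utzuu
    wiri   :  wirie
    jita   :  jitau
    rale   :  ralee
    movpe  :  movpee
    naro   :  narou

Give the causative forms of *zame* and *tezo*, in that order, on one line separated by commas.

The alternation tracks the last vowel of the stem — -e when the last vowel of the stem is a front vowel (*wiri*, *rale*, *movpe*); -u when the last vowel of the stem is a back vowel (*utzu*, *jita*, *naro*).
Since the last vowel of *zame* is /e/ (a front vowel), it takes -e, giving *zamee*.
Since the last vowel of *tezo* is /o/ (a back vowel), it takes -u, giving *tezou*.

zamee, tezou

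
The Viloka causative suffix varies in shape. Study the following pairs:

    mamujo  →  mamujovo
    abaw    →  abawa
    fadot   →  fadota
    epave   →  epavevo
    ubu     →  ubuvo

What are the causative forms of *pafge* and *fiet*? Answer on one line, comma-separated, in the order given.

The pattern is consonant vs. vowel: -a when the stem ends in a consonant (*abaw*, *fadot*); -vo when the stem ends in a vowel (*mamujo*, *epave*, *ubu*).
Since the final sound of *pafge* is /e/ (a vowel), it takes -vo, giving *pafgevo*.
*fiet* — final sound /t/ (a consonant) → -a → *fieta*.

pafgevo, fieta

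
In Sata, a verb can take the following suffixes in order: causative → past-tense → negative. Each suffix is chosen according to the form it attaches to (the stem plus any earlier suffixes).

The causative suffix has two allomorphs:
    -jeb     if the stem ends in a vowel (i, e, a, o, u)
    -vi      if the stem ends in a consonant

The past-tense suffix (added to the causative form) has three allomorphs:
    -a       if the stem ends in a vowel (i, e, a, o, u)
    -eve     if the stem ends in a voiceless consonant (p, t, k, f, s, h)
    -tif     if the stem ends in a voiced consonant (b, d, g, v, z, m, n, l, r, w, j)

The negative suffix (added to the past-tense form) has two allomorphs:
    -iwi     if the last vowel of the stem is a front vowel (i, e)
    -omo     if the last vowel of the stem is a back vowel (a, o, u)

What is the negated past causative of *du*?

dujebtifiwi

*du* — final sound /u/ (a vowel) → -jeb → *dujeb*.
The final sound of the causative form *dujeb* is /b/, which is a voiced consonant, so the past-tense suffix is -tif, giving *dujebtif*.
The past-tense form *dujebtif*: last vowel = /i/, a front vowel → -iwi → *dujebtifiwi*.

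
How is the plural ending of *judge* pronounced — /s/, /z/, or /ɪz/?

/ɪz/

The stem *judge* ends in a sibilant (/s, z, ʃ, ʒ, tʃ, dʒ/).
The plural suffix surfaces as /ɪz/ after sibilants, /s/ after other voiceless consonants, and /z/ after other voiced sounds.
So the plural -s on *judge* is pronounced /ɪz/.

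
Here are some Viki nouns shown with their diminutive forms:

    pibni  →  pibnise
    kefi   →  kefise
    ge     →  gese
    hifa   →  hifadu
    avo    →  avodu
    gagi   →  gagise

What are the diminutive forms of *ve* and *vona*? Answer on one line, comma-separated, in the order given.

The suffix is conditioned by the last vowel: -se when the last vowel of the stem is a front vowel (*pibni*, *kefi*, *ge*, *gagi*); -du when the last vowel of the stem is a back vowel (*hifa*, *avo*).
Since the last vowel of *ve* is /e/ (a front vowel), it takes -se, giving *vese*.
*vona* — last vowel /a/ (a back vowel) → -du → *vonadu*.

vese, vonadu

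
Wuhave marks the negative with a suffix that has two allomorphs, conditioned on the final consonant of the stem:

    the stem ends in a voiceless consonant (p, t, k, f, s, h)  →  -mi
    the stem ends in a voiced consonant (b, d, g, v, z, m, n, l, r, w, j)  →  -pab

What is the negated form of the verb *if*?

The final consonant of *if* is /f/, which is voiceless, so the suffix is -mi, giving *ifmi*.

ifmi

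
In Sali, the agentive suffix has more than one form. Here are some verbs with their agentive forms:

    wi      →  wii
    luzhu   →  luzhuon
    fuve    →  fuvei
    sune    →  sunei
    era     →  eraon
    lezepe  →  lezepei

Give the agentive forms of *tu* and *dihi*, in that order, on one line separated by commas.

The alternation tracks the last vowel of the stem — -i when the last vowel of the stem is a front vowel (*wi*, *fuve*, *sune*, *lezepe*); -on when the last vowel of the stem is a back vowel (*luzhu*, *era*).
The last vowel of *tu* is /u/, which is a back vowel, so the suffix is -on, giving *tuon*.
*dihi*: last vowel = /i/, a front vowel → -i → *dihii*.

tuon, dihii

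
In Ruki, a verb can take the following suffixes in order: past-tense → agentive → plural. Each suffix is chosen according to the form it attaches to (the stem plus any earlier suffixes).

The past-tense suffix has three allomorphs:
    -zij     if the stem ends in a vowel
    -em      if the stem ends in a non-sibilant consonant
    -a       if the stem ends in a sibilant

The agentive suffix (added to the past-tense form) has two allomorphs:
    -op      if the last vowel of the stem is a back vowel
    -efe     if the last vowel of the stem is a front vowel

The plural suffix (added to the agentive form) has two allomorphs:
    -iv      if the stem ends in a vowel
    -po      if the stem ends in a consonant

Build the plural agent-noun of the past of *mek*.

The final sound of *mek* is /k/, which is a non-sibilant consonant, so the past-tense suffix is -em, giving *mekem*.
The last vowel of the past-tense form *mekem* is /e/, which is a front vowel, so the agentive suffix is -efe, giving *mekemefe*.
The final sound of the agentive form *mekemefe* is /e/, which is a vowel, so the plural suffix is -iv, giving *mekemefeiv*.

mekemefeiv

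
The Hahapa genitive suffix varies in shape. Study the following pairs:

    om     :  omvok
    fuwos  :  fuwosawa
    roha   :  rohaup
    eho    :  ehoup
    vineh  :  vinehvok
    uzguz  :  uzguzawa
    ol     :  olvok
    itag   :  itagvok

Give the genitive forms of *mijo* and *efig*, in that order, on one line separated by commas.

The alternation tracks the final sound of the stem — -awa when the stem ends in a sibilant (*fuwos*, *uzguz*); -vok when the stem ends in a non-sibilant consonant (*om*, *vineh*, *ol*, *itag*); -up when the stem ends in a vowel (*roha*, *eho*).
Since the final sound of *mijo* is /o/ (a vowel), it takes -up, giving *mijoup*.
*efig* — final sound /g/ (a non-sibilant consonant) → -vok → *efigvok*.

mijoup, efigvok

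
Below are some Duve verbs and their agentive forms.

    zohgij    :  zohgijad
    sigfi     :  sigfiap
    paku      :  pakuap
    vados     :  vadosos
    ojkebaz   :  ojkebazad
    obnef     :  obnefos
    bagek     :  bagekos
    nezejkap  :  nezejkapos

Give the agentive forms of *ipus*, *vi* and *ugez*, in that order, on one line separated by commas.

ipusos, viap, ugezad

The suffix is conditioned by the final sound: -os when the stem ends in a voiceless consonant (*vados*, *obnef*, *bagek*, *nezejkap*); -ad when the stem ends in a voiced consonant (*zohgij*, *ojkebaz*); -ap when the stem ends in a vowel (*sigfi*, *paku*).
Since the final sound of *ipus* is /s/ (a voiceless consonant), it takes -os, giving *ipusos*.
The final sound of *vi* is /i/, which is a vowel, so the suffix is -ap, giving *viap*.
*ugez*: final sound = /z/, a voiced consonant → -ad → *ugezad*.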